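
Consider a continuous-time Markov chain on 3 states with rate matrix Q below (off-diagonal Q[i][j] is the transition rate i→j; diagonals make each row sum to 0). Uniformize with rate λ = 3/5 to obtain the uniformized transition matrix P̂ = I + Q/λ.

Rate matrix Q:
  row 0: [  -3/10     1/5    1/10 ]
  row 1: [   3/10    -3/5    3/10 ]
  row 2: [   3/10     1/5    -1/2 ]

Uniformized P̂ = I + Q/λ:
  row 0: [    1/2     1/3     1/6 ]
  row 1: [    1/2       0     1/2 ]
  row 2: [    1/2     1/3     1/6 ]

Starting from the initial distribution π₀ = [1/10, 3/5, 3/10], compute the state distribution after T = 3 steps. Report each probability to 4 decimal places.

π = [0.5000, 0.2370, 0.2630]

t=0: π = [0.1000, 0.6000, 0.3000]
t=1: π = [0.5000, 0.1333, 0.3667]
t=2: π = [0.5000, 0.2889, 0.2111]
t=3: π = [0.5000, 0.2370, 0.2630]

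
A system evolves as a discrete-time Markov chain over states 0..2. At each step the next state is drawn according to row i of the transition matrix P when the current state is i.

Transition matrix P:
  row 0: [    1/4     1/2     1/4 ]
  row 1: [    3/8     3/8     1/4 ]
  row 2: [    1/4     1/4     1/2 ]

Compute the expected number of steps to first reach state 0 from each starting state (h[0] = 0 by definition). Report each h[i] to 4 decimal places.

First-step conditioning: h[0] = 0; for i ≠ 0, h[i] = 1 + Σ_k P[i][k]·h[k].
  h[1] = 1 + 3/8·h[1] + 1/4·h[2]
  h[2] = 1 + 1/4·h[1] + 1/2·h[2]
Solving the 2×2 linear system over states ≠ 0 gives exactly h = [0, 3, 7/2] (h[0] = 0 is the target).

h = [0.0000, 3.0000, 3.5000]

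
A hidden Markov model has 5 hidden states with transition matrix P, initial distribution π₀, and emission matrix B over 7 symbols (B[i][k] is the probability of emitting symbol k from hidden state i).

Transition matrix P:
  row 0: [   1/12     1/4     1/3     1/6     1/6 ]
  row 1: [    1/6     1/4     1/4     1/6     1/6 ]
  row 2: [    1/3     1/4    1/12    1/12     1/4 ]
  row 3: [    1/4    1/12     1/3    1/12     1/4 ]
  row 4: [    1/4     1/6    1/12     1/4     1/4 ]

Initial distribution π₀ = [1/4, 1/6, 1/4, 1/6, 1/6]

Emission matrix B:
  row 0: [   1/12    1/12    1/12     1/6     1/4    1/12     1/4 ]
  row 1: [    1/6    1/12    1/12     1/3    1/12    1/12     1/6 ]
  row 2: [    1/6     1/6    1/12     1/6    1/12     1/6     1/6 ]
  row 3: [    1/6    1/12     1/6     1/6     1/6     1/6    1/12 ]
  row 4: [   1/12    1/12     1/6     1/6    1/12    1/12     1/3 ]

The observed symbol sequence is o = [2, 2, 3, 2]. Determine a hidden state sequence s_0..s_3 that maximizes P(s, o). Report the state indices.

path = [4, 3, 2, 4]

t=0: δ = [2.083e-02, 1.389e-02, 2.083e-02, 2.778e-02, 2.778e-02]  (obs o_0=2)
t=1: δ = [5.787e-04, 4.340e-04, 7.716e-04, 1.157e-03, 1.157e-03]  ψ = [2, 0, 3, 4, 3]  (obs o_1=2)
t=2: δ = [4.823e-05, 6.430e-05, 6.430e-05, 4.823e-05, 4.823e-05]  ψ = [3, 2, 3, 4, 3]  (obs o_2=3)
t=3: δ = [1.786e-06, 1.340e-06, 1.340e-06, 2.009e-06, 2.679e-06]  ψ = [2, 1, 0, 4, 2]  (obs o_3=2)
backtrack: best end state = 4; path = [4, 3, 2, 4]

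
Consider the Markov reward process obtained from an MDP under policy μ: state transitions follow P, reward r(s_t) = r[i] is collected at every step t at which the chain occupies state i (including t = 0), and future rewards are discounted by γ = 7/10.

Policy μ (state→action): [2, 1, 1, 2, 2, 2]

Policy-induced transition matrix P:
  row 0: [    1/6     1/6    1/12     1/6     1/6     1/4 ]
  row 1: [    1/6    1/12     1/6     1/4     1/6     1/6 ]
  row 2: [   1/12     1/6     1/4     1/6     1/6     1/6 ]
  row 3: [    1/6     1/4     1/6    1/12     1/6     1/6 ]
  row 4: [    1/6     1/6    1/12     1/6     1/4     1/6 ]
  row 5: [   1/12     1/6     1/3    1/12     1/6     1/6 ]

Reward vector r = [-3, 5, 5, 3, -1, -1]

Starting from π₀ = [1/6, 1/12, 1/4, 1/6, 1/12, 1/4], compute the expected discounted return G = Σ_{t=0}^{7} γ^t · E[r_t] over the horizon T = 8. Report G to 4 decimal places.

G = 4.5454

t=0: π = [0.1667, 0.0833, 0.2500, 0.1667, 0.0833, 0.2500], E[r] = 1.3333, γ^t·E[r] = 1.333333, running G = 1.333333
t=1: π = [0.1250, 0.1736, 0.2083, 0.1389, 0.1736, 0.1806], E[r] = 1.5972, γ^t·E[r] = 1.118056, running G = 2.451389
t=2: π = [0.1343, 0.1638, 0.1892, 0.1545, 0.1811, 0.1771], E[r] = 1.4676, γ^t·E[r] = 0.719120, running G = 3.170509
t=3: π = [0.1361, 0.1659, 0.1857, 0.1527, 0.1818, 0.1779], E[r] = 1.4478, γ^t·E[r] = 0.496602, running G = 3.667112
t=4: π = [0.1364, 0.1656, 0.1853, 0.1529, 0.1818, 0.1780], E[r] = 1.4442, γ^t·E[r] = 0.346745, running G = 4.013857
t=5: π = [0.1364, 0.1656, 0.1853, 0.1529, 0.1818, 0.1780], E[r] = 1.4440, γ^t·E[r] = 0.242694, running G = 4.256551
t=6: π = [0.1364, 0.1656, 0.1853, 0.1529, 0.1818, 0.1780], E[r] = 1.4440, γ^t·E[r] = 0.169882, running G = 4.426433
t=7: π = [0.1364, 0.1656, 0.1853, 0.1529, 0.1818, 0.1780], E[r] = 1.4440, γ^t·E[r] = 0.118918, running G = 4.545351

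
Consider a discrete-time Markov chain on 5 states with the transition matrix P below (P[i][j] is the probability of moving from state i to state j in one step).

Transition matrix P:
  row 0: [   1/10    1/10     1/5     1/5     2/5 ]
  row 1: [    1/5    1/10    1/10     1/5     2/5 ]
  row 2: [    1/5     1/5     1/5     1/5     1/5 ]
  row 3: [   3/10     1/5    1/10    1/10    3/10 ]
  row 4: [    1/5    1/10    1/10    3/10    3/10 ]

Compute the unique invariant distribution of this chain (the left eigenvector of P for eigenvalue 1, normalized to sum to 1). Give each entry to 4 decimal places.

π = [0.2010, 0.1344, 0.1334, 0.2109, 0.3202]

Balance equations π_j = Σ_i π_i·P[i][j]:
  π_0 = 1/10·π_0 + 1/5·π_1 + 1/5·π_2 + 3/10·π_3 + 1/5·π_4
  π_1 = 1/10·π_0 + 1/10·π_1 + 1/5·π_2 + 1/5·π_3 + 1/10·π_4
  π_2 = 1/5·π_0 + 1/10·π_1 + 1/5·π_2 + 1/10·π_3 + 1/10·π_4
  π_3 = 1/5·π_0 + 1/5·π_1 + 1/5·π_2 + 1/10·π_3 + 3/10·π_4
  normalize: π_0 + π_1 + π_2 + π_3 + π_4 = 1
Solving the linear system gives exactly π = [607/3020, 203/1510, 403/3020, 637/3020, 967/3020].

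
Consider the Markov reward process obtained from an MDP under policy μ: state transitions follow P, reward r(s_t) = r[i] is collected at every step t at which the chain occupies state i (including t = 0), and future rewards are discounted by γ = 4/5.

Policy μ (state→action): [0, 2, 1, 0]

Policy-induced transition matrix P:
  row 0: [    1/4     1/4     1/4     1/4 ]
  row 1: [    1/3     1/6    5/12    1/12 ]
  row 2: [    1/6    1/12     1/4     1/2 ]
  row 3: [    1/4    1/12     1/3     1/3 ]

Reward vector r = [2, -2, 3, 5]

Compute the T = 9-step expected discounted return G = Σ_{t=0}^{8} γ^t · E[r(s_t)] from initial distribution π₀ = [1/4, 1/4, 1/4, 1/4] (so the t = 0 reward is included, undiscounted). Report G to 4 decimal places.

t=0: π = [0.2500, 0.2500, 0.2500, 0.2500], E[r] = 2.0000, γ^t·E[r] = 2.000000, running G = 2.000000
t=1: π = [0.2500, 0.1458, 0.3125, 0.2917], E[r] = 2.6042, γ^t·E[r] = 2.083333, running G = 4.083333
t=2: π = [0.2361, 0.1372, 0.2986, 0.3281], E[r] = 2.7344, γ^t·E[r] = 1.750000, running G = 5.833333
t=3: π = [0.2365, 0.1341, 0.3002, 0.3291], E[r] = 2.7512, γ^t·E[r] = 1.408593, running G = 7.241926
t=4: π = [0.2362, 0.1339, 0.2998, 0.3301], E[r] = 2.7544, γ^t·E[r] = 1.128212, running G = 8.370138
t=5: π = [0.2362, 0.1339, 0.2998, 0.3301], E[r] = 2.7548, γ^t·E[r] = 0.902698, running G = 9.272836
t=6: π = [0.2362, 0.1339, 0.2998, 0.3302], E[r] = 2.7549, γ^t·E[r] = 0.722180, running G = 9.995016
t=7: π = [0.2362, 0.1338, 0.2998, 0.3302], E[r] = 2.7549, γ^t·E[r] = 0.577746, running G = 10.572761
t=8: π = [0.2362, 0.1338, 0.2998, 0.3302], E[r] = 2.7549, γ^t·E[r] = 0.462197, running G = 11.034958

G = 11.0350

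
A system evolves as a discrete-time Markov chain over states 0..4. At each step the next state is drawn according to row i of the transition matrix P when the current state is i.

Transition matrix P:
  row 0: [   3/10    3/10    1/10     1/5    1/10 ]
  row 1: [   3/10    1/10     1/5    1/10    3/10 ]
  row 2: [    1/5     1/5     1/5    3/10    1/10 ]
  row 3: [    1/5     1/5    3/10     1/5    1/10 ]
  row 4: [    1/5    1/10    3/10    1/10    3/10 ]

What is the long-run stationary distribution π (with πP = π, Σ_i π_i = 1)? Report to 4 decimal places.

Balance equations π_j = Σ_i π_i·P[i][j]:
  π_0 = 3/10·π_0 + 3/10·π_1 + 1/5·π_2 + 1/5·π_3 + 1/5·π_4
  π_1 = 3/10·π_0 + 1/10·π_1 + 1/5·π_2 + 1/5·π_3 + 1/10·π_4
  π_2 = 1/10·π_0 + 1/5·π_1 + 1/5·π_2 + 3/10·π_3 + 3/10·π_4
  π_3 = 1/5·π_0 + 1/10·π_1 + 3/10·π_2 + 1/5·π_3 + 1/10·π_4
  normalize: π_0 + π_1 + π_2 + π_3 + π_4 = 1
Solving the linear system gives exactly π = [195/802, 151/802, 1865/8822, 1633/8822, 69/401].

π = [0.2431, 0.1883, 0.2114, 0.1851, 0.1721]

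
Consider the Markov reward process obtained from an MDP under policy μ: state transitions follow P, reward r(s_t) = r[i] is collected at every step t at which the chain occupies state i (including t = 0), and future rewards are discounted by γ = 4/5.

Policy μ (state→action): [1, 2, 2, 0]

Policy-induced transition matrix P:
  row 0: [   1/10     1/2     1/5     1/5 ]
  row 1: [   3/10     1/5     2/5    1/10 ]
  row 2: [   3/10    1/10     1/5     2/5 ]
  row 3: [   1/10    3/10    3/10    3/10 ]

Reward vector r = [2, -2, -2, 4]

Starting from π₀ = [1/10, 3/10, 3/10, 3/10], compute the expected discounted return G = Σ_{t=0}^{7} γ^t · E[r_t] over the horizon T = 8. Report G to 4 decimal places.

t=0: π = [0.1000, 0.3000, 0.3000, 0.3000], E[r] = 0.2000, γ^t·E[r] = 0.200000, running G = 0.200000
t=1: π = [0.2200, 0.2300, 0.2900, 0.2600], E[r] = 0.4400, γ^t·E[r] = 0.352000, running G = 0.552000
t=2: π = [0.2040, 0.2630, 0.2720, 0.2610], E[r] = 0.3820, γ^t·E[r] = 0.244480, running G = 0.796480
t=3: π = [0.2070, 0.2601, 0.2787, 0.2542], E[r] = 0.3532, γ^t·E[r] = 0.180838, running G = 0.977318
t=4: π = [0.2078, 0.2597, 0.2774, 0.2552], E[r] = 0.3619, γ^t·E[r] = 0.148251, running G = 1.125569
t=5: π = [0.2074, 0.2601, 0.2774, 0.2550], E[r] = 0.3599, γ^t·E[r] = 0.117932, running G = 1.243501
t=6: π = [0.2075, 0.2600, 0.2775, 0.2550], E[r] = 0.3599, γ^t·E[r] = 0.094354, running G = 1.337855
t=7: π = [0.2075, 0.2600, 0.2775, 0.2550], E[r] = 0.3600, γ^t·E[r] = 0.075505, running G = 1.413360

G = 1.4134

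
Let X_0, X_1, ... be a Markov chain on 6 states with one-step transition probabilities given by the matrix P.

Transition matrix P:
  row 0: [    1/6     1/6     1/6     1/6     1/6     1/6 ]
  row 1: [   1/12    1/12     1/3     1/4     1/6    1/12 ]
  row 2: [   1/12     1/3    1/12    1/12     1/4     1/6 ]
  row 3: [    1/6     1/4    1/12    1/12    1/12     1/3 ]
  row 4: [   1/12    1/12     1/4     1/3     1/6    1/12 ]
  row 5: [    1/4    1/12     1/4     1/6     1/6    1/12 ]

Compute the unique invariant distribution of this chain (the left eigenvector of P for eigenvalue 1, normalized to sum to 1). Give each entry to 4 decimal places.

Balance equations π_j = Σ_i π_i·P[i][j]:
  π_0 = 1/6·π_0 + 1/12·π_1 + 1/12·π_2 + 1/6·π_3 + 1/12·π_4 + 1/4·π_5
  π_1 = 1/6·π_0 + 1/12·π_1 + 1/3·π_2 + 1/4·π_3 + 1/12·π_4 + 1/12·π_5
  π_2 = 1/6·π_0 + 1/3·π_1 + 1/12·π_2 + 1/12·π_3 + 1/4·π_4 + 1/4·π_5
  π_3 = 1/6·π_0 + 1/4·π_1 + 1/12·π_2 + 1/12·π_3 + 1/3·π_4 + 1/6·π_5
  π_4 = 1/6·π_0 + 1/6·π_1 + 1/4·π_2 + 1/12·π_3 + 1/6·π_4 + 1/6·π_5
  normalize: π_0 + π_1 + π_2 + π_3 + π_4 + π_5 = 1
Solving the linear system gives exactly π = [22497/166265, 28626/166265, 2894/15115, 29624/166265, 5579/33253, 25789/166265].

π = [0.1353, 0.1722, 0.1915, 0.1782, 0.1678, 0.1551]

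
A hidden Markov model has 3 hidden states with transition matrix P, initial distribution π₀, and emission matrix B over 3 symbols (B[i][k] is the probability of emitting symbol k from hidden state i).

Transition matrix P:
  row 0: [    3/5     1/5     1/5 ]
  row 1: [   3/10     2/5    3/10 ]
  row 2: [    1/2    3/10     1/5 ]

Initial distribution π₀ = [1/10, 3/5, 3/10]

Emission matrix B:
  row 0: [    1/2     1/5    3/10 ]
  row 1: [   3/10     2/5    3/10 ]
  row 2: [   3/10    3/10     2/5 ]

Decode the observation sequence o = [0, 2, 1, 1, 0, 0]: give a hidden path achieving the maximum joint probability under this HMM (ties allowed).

t=0: δ = [5.000e-02, 1.800e-01, 9.000e-02]  (obs o_0=0)
t=1: δ = [1.620e-02, 2.160e-02, 2.160e-02]  ψ = [1, 1, 1]  (obs o_1=2)
t=2: δ = [2.160e-03, 3.456e-03, 1.944e-03]  ψ = [2, 1, 1]  (obs o_2=1)
t=3: δ = [2.592e-04, 5.530e-04, 3.110e-04]  ψ = [0, 1, 1]  (obs o_3=1)
t=4: δ = [8.294e-05, 6.636e-05, 4.977e-05]  ψ = [1, 1, 1]  (obs o_4=0)
t=5: δ = [2.488e-05, 7.963e-06, 5.972e-06]  ψ = [0, 1, 1]  (obs o_5=0)
backtrack: best end state = 0; path = [1, 1, 1, 1, 0, 0]

path = [1, 1, 1, 1, 0, 0]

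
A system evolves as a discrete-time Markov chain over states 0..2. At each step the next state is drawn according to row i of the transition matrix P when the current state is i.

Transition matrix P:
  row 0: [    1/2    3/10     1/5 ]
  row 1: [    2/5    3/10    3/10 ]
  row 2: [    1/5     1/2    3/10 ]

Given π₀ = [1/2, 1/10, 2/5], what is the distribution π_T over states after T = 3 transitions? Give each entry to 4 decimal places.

t=0: π = [0.5000, 0.1000, 0.4000]
t=1: π = [0.3700, 0.3800, 0.2500]
t=2: π = [0.3870, 0.3500, 0.2630]
t=3: π = [0.3861, 0.3526, 0.2613]

π = [0.3861, 0.3526, 0.2613]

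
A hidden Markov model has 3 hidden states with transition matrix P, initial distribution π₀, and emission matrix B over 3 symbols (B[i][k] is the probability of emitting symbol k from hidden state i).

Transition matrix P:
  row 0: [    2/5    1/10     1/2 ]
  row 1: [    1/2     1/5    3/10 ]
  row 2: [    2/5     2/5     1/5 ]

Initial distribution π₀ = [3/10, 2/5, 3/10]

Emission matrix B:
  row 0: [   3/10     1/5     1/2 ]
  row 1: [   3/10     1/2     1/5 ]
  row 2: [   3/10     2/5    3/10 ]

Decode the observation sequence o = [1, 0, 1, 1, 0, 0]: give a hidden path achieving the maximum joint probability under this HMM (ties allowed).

path = [1, 0, 2, 1, 0, 2]

t=0: δ = [6.000e-02, 2.000e-01, 1.200e-01]  (obs o_0=1)
t=1: δ = [3.000e-02, 1.440e-02, 1.800e-02]  ψ = [1, 2, 1]  (obs o_1=0)
t=2: δ = [2.400e-03, 3.600e-03, 6.000e-03]  ψ = [0, 2, 0]  (obs o_2=1)
t=3: δ = [4.800e-04, 1.200e-03, 4.800e-04]  ψ = [2, 2, 0]  (obs o_3=1)
t=4: δ = [1.800e-04, 7.200e-05, 1.080e-04]  ψ = [1, 1, 1]  (obs o_4=0)
t=5: δ = [2.160e-05, 1.296e-05, 2.700e-05]  ψ = [0, 2, 0]  (obs o_5=0)
backtrack: best end state = 2; path = [1, 0, 2, 1, 0, 2]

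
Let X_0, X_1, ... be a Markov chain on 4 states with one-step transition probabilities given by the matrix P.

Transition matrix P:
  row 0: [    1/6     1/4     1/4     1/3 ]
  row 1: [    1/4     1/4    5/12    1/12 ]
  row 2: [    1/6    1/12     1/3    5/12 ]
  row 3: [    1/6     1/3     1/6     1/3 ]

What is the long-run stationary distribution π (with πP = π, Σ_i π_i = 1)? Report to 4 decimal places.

π = [0.1856, 0.2272, 0.2867, 0.3004]

Balance equations π_j = Σ_i π_i·P[i][j]:
  π_0 = 1/6·π_0 + 1/4·π_1 + 1/6·π_2 + 1/6·π_3
  π_1 = 1/4·π_0 + 1/4·π_1 + 1/12·π_2 + 1/3·π_3
  π_2 = 1/4·π_0 + 5/12·π_1 + 1/3·π_2 + 1/6·π_3
  normalize: π_0 + π_1 + π_2 + π_3 = 1
Solving the linear system gives exactly π = [312/1681, 382/1681, 482/1681, 505/1681].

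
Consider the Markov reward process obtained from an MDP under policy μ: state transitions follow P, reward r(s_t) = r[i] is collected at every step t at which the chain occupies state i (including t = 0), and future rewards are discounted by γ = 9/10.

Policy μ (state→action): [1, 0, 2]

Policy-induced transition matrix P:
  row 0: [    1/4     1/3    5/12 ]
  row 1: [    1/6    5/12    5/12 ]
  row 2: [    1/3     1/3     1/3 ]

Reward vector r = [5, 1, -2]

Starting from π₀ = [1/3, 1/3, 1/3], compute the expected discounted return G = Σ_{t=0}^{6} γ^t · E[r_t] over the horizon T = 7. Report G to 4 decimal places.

t=0: π = [0.3333, 0.3333, 0.3333], E[r] = 1.3333, γ^t·E[r] = 1.333333, running G = 1.333333
t=1: π = [0.2500, 0.3611, 0.3889], E[r] = 0.8333, γ^t·E[r] = 0.750000, running G = 2.083333
t=2: π = [0.2523, 0.3634, 0.3843], E[r] = 0.8565, γ^t·E[r] = 0.693750, running G = 2.777083
t=3: π = [0.2517, 0.3636, 0.3846], E[r] = 0.8530, γ^t·E[r] = 0.621844, running G = 3.398927
t=4: π = [0.2518, 0.3636, 0.3846], E[r] = 0.8532, γ^t·E[r] = 0.559765, running G = 3.958692
t=5: π = [0.2517, 0.3636, 0.3846], E[r] = 0.8531, γ^t·E[r] = 0.503774, running G = 4.462466
t=6: π = [0.2517, 0.3636, 0.3846], E[r] = 0.8531, γ^t·E[r] = 0.453397, running G = 4.915863

G = 4.9159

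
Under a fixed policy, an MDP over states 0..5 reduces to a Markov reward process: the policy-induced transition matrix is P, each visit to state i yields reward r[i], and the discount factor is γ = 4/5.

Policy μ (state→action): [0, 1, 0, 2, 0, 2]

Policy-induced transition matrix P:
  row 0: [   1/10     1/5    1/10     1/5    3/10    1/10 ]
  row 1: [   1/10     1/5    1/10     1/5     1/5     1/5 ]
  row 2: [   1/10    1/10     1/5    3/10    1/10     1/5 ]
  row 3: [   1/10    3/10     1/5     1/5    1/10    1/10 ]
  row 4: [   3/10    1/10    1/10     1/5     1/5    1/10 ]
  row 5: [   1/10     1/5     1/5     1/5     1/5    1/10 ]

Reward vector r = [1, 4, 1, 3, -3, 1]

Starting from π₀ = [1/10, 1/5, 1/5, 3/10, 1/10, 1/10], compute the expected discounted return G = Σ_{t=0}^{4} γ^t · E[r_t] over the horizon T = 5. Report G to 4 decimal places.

t=0: π = [0.1000, 0.2000, 0.2000, 0.3000, 0.1000, 0.1000], E[r] = 1.8000, γ^t·E[r] = 1.800000, running G = 1.800000
t=1: π = [0.1200, 0.2000, 0.1600, 0.2200, 0.1600, 0.1400], E[r] = 1.4000, γ^t·E[r] = 1.120000, running G = 2.920000
t=2: π = [0.1320, 0.1900, 0.1520, 0.2160, 0.1740, 0.1360], E[r] = 1.3060, γ^t·E[r] = 0.835840, running G = 3.755840
t=3: π = [0.1348, 0.1890, 0.1504, 0.2152, 0.1764, 0.1342], E[r] = 1.2918, γ^t·E[r] = 0.661402, running G = 4.417242
t=4: π = [0.1353, 0.1888, 0.1500, 0.2150, 0.1769, 0.1339], E[r] = 1.2889, γ^t·E[r] = 0.527942, running G = 4.945183

G = 4.9452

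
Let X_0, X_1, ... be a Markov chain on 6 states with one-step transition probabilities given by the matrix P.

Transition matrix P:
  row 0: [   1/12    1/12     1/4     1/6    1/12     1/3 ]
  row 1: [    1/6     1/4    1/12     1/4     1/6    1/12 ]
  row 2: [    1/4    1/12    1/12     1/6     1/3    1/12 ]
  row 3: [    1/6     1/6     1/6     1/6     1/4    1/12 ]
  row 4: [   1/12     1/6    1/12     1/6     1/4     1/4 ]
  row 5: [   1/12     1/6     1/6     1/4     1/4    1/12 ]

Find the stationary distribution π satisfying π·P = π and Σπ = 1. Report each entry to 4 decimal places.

Balance equations π_j = Σ_i π_i·P[i][j]:
  π_0 = 1/12·π_0 + 1/6·π_1 + 1/4·π_2 + 1/6·π_3 + 1/12·π_4 + 1/12·π_5
  π_1 = 1/12·π_0 + 1/4·π_1 + 1/12·π_2 + 1/6·π_3 + 1/6·π_4 + 1/6·π_5
  π_2 = 1/4·π_0 + 1/12·π_1 + 1/12·π_2 + 1/6·π_3 + 1/12·π_4 + 1/6·π_5
  π_3 = 1/6·π_0 + 1/4·π_1 + 1/6·π_2 + 1/6·π_3 + 1/6·π_4 + 1/4·π_5
  π_4 = 1/12·π_0 + 1/6·π_1 + 1/3·π_2 + 1/4·π_3 + 1/4·π_4 + 1/4·π_5
  normalize: π_0 + π_1 + π_2 + π_3 + π_4 + π_5 = 1
Solving the linear system gives exactly π = [9017/66813, 21019/133626, 6003/44542, 25745/133626, 5025/22271, 20669/133626].

π = [0.1350, 0.1573, 0.1348, 0.1927, 0.2256, 0.1547]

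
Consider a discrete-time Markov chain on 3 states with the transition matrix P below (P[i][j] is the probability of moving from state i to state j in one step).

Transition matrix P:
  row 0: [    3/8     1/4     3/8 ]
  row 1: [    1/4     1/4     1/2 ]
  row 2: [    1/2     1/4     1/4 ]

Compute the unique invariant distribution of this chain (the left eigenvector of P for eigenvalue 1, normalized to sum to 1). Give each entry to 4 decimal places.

π = [0.3889, 0.2500, 0.3611]

Balance equations π_j = Σ_i π_i·P[i][j]:
  π_0 = 3/8·π_0 + 1/4·π_1 + 1/2·π_2
  π_1 = 1/4·π_0 + 1/4·π_1 + 1/4·π_2
  normalize: π_0 + π_1 + π_2 = 1
Solving the linear system gives exactly π = [7/18, 1/4, 13/36].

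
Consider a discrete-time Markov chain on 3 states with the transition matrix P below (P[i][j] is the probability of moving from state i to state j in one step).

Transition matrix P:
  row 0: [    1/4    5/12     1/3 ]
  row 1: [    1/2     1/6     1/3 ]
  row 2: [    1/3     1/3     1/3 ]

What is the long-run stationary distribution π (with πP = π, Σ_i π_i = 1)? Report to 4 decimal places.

π = [0.3556, 0.3111, 0.3333]

Balance equations π_j = Σ_i π_i·P[i][j]:
  π_0 = 1/4·π_0 + 1/2·π_1 + 1/3·π_2
  π_1 = 5/12·π_0 + 1/6·π_1 + 1/3·π_2
  normalize: π_0 + π_1 + π_2 = 1
Solving the linear system gives exactly π = [16/45, 14/45, 1/3].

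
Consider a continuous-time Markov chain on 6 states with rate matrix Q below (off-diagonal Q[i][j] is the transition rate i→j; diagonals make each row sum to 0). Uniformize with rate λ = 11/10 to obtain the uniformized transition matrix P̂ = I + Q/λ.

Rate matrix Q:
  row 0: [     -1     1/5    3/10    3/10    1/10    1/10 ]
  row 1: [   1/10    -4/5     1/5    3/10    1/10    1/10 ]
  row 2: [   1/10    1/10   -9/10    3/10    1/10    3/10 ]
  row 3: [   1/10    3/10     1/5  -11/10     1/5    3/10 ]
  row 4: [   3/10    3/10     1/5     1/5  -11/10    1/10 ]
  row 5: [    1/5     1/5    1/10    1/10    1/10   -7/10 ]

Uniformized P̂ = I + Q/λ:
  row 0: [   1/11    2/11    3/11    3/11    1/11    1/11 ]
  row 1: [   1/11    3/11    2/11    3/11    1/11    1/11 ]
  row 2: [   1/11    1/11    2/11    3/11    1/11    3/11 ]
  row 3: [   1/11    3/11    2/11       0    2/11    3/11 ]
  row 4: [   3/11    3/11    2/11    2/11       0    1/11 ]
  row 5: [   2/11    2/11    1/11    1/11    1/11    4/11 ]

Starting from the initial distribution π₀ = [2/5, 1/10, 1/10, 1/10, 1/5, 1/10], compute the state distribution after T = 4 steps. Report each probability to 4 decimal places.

t=0: π = [0.4000, 0.1000, 0.1000, 0.1000, 0.2000, 0.1000]
t=1: π = [0.1364, 0.2091, 0.2091, 0.2091, 0.0818, 0.1545]
t=2: π = [0.1198, 0.2083, 0.1802, 0.1802, 0.1025, 0.2091]
t=3: π = [0.1285, 0.2101, 0.1737, 0.1763, 0.0980, 0.2134]
t=4: π = [0.1281, 0.2101, 0.1741, 0.1769, 0.0980, 0.2128]

π = [0.1281, 0.2101, 0.1741, 0.1769, 0.0980, 0.2128]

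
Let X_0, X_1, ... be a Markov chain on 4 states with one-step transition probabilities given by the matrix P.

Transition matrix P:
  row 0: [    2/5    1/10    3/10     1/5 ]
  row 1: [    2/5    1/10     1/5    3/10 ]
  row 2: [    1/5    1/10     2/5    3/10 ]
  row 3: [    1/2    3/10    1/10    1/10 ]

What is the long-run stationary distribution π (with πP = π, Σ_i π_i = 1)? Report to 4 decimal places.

π = [0.3682, 0.1439, 0.2686, 0.2193]

Balance equations π_j = Σ_i π_i·P[i][j]:
  π_0 = 2/5·π_0 + 2/5·π_1 + 1/5·π_2 + 1/2·π_3
  π_1 = 1/10·π_0 + 1/10·π_1 + 1/10·π_2 + 3/10·π_3
  π_2 = 3/10·π_0 + 1/5·π_1 + 2/5·π_2 + 1/10·π_3
  normalize: π_0 + π_1 + π_2 + π_3 = 1
Solving the linear system gives exactly π = [183/497, 143/994, 267/994, 109/497].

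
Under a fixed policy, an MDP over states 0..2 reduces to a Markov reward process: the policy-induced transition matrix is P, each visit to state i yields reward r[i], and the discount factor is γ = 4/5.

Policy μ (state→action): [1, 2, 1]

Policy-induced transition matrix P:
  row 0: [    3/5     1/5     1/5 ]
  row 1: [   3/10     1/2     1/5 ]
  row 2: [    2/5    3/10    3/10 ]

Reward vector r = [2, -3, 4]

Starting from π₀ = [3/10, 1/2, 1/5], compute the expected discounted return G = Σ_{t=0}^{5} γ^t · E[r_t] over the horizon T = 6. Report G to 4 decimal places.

G = 1.9259

t=0: π = [0.3000, 0.5000, 0.2000], E[r] = -0.1000, γ^t·E[r] = -0.100000, running G = -0.100000
t=1: π = [0.4100, 0.3700, 0.2200], E[r] = 0.5900, γ^t·E[r] = 0.472000, running G = 0.372000
t=2: π = [0.4450, 0.3330, 0.2220], E[r] = 0.7790, γ^t·E[r] = 0.498560, running G = 0.870560
t=3: π = [0.4557, 0.3221, 0.2222], E[r] = 0.8339, γ^t·E[r] = 0.426957, running G = 1.297517
t=4: π = [0.4589, 0.3189, 0.2222], E[r] = 0.8502, γ^t·E[r] = 0.348238, running G = 1.645755
t=5: π = [0.4599, 0.3179, 0.2222], E[r] = 0.8551, γ^t·E[r] = 0.280186, running G = 1.925940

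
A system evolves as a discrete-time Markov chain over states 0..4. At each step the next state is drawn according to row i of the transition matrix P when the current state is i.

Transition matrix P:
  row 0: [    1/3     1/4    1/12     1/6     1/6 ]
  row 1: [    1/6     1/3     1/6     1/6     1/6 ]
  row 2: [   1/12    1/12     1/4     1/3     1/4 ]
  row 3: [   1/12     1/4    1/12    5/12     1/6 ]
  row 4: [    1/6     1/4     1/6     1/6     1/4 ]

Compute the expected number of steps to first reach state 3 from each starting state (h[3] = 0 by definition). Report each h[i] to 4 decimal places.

First-step conditioning: h[3] = 0; for i ≠ 3, h[i] = 1 + Σ_k P[i][k]·h[k].
  h[0] = 1 + 1/3·h[0] + 1/4·h[1] + 1/12·h[2] + 1/6·h[4]
  h[1] = 1 + 1/6·h[0] + 1/3·h[1] + 1/6·h[2] + 1/6·h[4]
  h[2] = 1 + 1/12·h[0] + 1/12·h[1] + 1/4·h[2] + 1/4·h[4]
  h[4] = 1 + 1/6·h[0] + 1/4·h[1] + 1/6·h[2] + 1/4·h[4]
Solving the 4×4 linear system over states ≠ 3 gives exactly h = [666/127, 654/127, 534/127, 0, 654/127] (h[3] = 0 is the target).

h = [5.2441, 5.1496, 4.2047, 0.0000, 5.1496]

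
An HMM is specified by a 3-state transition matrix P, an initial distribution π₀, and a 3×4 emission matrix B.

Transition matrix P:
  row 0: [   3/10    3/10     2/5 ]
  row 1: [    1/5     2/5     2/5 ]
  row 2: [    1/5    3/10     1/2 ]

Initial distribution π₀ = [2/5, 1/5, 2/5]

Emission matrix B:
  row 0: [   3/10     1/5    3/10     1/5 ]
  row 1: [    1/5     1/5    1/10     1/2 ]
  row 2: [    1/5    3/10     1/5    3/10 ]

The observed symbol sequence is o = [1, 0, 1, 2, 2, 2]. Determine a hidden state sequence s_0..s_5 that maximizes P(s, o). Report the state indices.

path = [2, 2, 2, 2, 2, 2]

t=0: δ = [8.000e-02, 4.000e-02, 1.200e-01]  (obs o_0=1)
t=1: δ = [7.200e-03, 7.200e-03, 1.200e-02]  ψ = [0, 2, 2]  (obs o_1=0)
t=2: δ = [4.800e-04, 7.200e-04, 1.800e-03]  ψ = [2, 2, 2]  (obs o_2=1)
t=3: δ = [1.080e-04, 5.400e-05, 1.800e-04]  ψ = [2, 2, 2]  (obs o_3=2)
t=4: δ = [1.080e-05, 5.400e-06, 1.800e-05]  ψ = [2, 2, 2]  (obs o_4=2)
t=5: δ = [1.080e-06, 5.400e-07, 1.800e-06]  ψ = [2, 2, 2]  (obs o_5=2)
backtrack: best end state = 2; path = [2, 2, 2, 2, 2, 2]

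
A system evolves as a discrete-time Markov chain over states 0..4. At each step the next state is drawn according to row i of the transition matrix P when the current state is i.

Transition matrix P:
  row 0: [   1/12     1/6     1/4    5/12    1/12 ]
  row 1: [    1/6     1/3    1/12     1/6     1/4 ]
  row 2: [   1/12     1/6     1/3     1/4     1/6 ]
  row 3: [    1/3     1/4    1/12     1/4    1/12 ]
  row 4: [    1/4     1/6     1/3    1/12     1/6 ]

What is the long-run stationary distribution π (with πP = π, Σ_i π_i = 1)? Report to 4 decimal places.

Balance equations π_j = Σ_i π_i·P[i][j]:
  π_0 = 1/12·π_0 + 1/6·π_1 + 1/12·π_2 + 1/3·π_3 + 1/4·π_4
  π_1 = 1/6·π_0 + 1/3·π_1 + 1/6·π_2 + 1/4·π_3 + 1/6·π_4
  π_2 = 1/4·π_0 + 1/12·π_1 + 1/3·π_2 + 1/12·π_3 + 1/3·π_4
  π_3 = 5/12·π_0 + 1/6·π_1 + 1/4·π_2 + 1/4·π_3 + 1/12·π_4
  normalize: π_0 + π_1 + π_2 + π_3 + π_4 = 1
Solving the linear system gives exactly π = [259/1390, 311/1390, 563/2780, 33/139, 3/20].

π = [0.1863, 0.2237, 0.2025, 0.2374, 0.1500]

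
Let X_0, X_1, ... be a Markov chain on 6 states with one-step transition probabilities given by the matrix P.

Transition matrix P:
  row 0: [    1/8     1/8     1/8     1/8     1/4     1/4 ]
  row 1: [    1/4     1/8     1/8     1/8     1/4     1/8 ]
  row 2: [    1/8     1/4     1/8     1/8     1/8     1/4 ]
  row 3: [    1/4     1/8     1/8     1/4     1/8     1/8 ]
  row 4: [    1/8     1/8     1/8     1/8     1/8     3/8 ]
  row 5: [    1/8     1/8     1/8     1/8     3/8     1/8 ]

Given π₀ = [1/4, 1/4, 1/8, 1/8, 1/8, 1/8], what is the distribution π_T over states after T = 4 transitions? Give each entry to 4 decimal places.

π = [0.1604, 0.1406, 0.1250, 0.1429, 0.2162, 0.2149]

t=0: π = [0.2500, 0.2500, 0.1250, 0.1250, 0.1250, 0.1250]
t=1: π = [0.1719, 0.1406, 0.1250, 0.1406, 0.2188, 0.2031]
t=2: π = [0.1602, 0.1406, 0.1250, 0.1426, 0.2148, 0.2168]
t=3: π = [0.1604, 0.1406, 0.1250, 0.1428, 0.2168, 0.2144]
t=4: π = [0.1604, 0.1406, 0.1250, 0.1429, 0.2162, 0.2149]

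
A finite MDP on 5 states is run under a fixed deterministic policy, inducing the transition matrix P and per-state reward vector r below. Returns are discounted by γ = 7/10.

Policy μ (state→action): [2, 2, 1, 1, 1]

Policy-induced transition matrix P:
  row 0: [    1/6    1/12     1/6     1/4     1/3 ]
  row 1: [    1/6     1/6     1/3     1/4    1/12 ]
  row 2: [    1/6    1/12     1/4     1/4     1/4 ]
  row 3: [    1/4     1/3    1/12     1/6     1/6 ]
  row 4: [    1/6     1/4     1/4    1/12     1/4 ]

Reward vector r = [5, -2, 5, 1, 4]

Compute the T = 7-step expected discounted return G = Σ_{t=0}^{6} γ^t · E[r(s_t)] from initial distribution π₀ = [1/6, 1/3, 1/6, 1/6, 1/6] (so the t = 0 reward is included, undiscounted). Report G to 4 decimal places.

t=0: π = [0.1667, 0.3333, 0.1667, 0.1667, 0.1667], E[r] = 1.8333, γ^t·E[r] = 1.833333, running G = 1.833333
t=1: π = [0.1806, 0.1806, 0.2361, 0.2083, 0.1944], E[r] = 2.7083, γ^t·E[r] = 1.895833, running G = 3.729167
t=2: π = [0.1840, 0.1829, 0.2153, 0.2002, 0.2176], E[r] = 2.7014, γ^t·E[r] = 1.323681, running G = 5.052847
t=3: π = [0.1834, 0.1849, 0.2165, 0.1970, 0.2182], E[r] = 2.6994, γ^t·E[r] = 0.925882, running G = 5.978729
t=4: π = [0.1831, 0.1844, 0.2173, 0.1972, 0.2180], E[r] = 2.7025, γ^t·E[r] = 0.648878, running G = 6.627606
t=5: π = [0.1831, 0.1843, 0.2172, 0.1972, 0.2181], E[r] = 2.7026, γ^t·E[r] = 0.454228, running G = 7.081834
t=6: π = [0.1831, 0.1844, 0.2172, 0.1972, 0.2181], E[r] = 2.7026, γ^t·E[r] = 0.317956, running G = 7.399791

G = 7.3998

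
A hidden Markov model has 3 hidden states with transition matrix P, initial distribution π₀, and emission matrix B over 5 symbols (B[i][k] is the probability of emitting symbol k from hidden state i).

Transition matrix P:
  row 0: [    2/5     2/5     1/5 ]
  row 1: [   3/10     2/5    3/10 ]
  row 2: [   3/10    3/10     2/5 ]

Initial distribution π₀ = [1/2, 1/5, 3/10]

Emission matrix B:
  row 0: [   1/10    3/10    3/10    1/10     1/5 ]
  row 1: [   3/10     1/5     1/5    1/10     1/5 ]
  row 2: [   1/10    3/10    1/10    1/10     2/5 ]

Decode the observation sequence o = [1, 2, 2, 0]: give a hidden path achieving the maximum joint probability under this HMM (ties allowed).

path = [0, 0, 0, 1]

t=0: δ = [1.500e-01, 4.000e-02, 9.000e-02]  (obs o_0=1)
t=1: δ = [1.800e-02, 1.200e-02, 3.600e-03]  ψ = [0, 0, 2]  (obs o_1=2)
t=2: δ = [2.160e-03, 1.440e-03, 3.600e-04]  ψ = [0, 0, 0]  (obs o_2=2)
t=3: δ = [8.640e-05, 2.592e-04, 4.320e-05]  ψ = [0, 0, 0]  (obs o_3=0)
backtrack: best end state = 1; path = [0, 0, 0, 1]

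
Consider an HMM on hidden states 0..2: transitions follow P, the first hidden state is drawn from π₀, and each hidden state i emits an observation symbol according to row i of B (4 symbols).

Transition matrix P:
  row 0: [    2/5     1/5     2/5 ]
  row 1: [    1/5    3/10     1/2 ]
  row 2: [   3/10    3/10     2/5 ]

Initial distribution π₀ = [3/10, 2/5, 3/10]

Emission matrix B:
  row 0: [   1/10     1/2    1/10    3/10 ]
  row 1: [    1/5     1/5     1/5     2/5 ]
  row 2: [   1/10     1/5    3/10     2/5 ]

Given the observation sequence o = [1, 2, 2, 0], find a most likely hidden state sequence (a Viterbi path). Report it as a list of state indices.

path = [0, 2, 2, 1]

t=0: δ = [1.500e-01, 8.000e-02, 6.000e-02]  (obs o_0=1)
t=1: δ = [6.000e-03, 6.000e-03, 1.800e-02]  ψ = [0, 0, 0]  (obs o_1=2)
t=2: δ = [5.400e-04, 1.080e-03, 2.160e-03]  ψ = [2, 2, 2]  (obs o_2=2)
t=3: δ = [6.480e-05, 1.296e-04, 8.640e-05]  ψ = [2, 2, 2]  (obs o_3=0)
backtrack: best end state = 1; path = [0, 2, 2, 1]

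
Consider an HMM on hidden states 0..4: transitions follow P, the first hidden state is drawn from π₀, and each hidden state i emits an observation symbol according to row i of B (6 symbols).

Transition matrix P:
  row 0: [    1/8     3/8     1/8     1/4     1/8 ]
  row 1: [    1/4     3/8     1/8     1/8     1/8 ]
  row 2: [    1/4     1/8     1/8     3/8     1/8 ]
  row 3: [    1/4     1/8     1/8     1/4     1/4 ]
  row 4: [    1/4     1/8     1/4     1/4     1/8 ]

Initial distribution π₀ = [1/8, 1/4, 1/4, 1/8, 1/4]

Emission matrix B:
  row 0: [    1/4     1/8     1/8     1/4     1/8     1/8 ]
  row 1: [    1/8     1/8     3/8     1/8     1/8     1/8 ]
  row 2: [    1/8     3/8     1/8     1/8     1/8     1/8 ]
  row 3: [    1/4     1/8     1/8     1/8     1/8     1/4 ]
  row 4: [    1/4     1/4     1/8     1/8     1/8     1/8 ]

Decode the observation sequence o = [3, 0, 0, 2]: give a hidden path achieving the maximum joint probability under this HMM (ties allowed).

t=0: δ = [3.125e-02, 3.125e-02, 3.125e-02, 1.562e-02, 3.125e-02]  (obs o_0=3)
t=1: δ = [1.953e-03, 1.465e-03, 9.766e-04, 2.930e-03, 9.766e-04]  ψ = [1, 0, 4, 2, 0]  (obs o_1=0)
t=2: δ = [1.831e-04, 9.155e-05, 4.578e-05, 1.831e-04, 1.831e-04]  ψ = [3, 0, 3, 3, 3]  (obs o_2=0)
t=3: δ = [5.722e-06, 2.575e-05, 5.722e-06, 5.722e-06, 5.722e-06]  ψ = [3, 0, 4, 0, 3]  (obs o_3=2)
backtrack: best end state = 1; path = [2, 3, 0, 1]

path = [2, 3, 0, 1]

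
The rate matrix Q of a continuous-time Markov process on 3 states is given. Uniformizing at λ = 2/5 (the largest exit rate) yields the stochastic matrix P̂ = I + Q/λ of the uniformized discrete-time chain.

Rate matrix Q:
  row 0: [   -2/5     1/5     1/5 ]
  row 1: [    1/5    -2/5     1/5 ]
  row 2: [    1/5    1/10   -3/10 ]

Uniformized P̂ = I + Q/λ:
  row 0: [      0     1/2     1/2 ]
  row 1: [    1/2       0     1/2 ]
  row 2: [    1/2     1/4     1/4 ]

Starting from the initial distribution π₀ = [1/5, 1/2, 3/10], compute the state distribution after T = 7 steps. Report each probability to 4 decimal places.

t=0: π = [0.2000, 0.5000, 0.3000]
t=1: π = [0.4000, 0.1750, 0.4250]
t=2: π = [0.3000, 0.3063, 0.3938]
t=3: π = [0.3500, 0.2484, 0.4016]
t=4: π = [0.3250, 0.2754, 0.3996]
t=5: π = [0.3375, 0.2624, 0.4001]
t=6: π = [0.3313, 0.2688, 0.4000]
t=7: π = [0.3344, 0.2656, 0.4000]

π = [0.3344, 0.2656, 0.4000]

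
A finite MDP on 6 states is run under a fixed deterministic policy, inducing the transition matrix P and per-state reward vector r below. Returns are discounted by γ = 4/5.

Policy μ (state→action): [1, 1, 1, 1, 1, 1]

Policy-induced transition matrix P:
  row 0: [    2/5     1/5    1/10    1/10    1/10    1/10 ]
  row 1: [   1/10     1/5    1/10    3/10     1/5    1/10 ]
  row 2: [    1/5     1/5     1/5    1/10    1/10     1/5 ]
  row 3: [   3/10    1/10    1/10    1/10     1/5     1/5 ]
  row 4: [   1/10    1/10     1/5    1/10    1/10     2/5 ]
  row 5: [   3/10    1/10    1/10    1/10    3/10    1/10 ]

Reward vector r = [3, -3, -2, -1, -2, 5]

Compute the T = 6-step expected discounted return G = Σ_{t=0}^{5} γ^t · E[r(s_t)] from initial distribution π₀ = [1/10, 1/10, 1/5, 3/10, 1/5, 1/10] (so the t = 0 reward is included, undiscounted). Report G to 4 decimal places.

G = 0.7208

t=0: π = [0.1000, 0.1000, 0.2000, 0.3000, 0.2000, 0.1000], E[r] = -0.6000, γ^t·E[r] = -0.600000, running G = -0.600000
t=1: π = [0.2300, 0.1400, 0.1400, 0.1200, 0.1600, 0.2100], E[r] = 0.6000, γ^t·E[r] = 0.480000, running G = -0.120000
t=2: π = [0.2490, 0.1510, 0.1300, 0.1280, 0.1680, 0.1740], E[r] = 0.4400, γ^t·E[r] = 0.281600, running G = 0.161600
t=3: π = [0.2481, 0.1530, 0.1298, 0.1302, 0.1627, 0.1762], E[r] = 0.4511, γ^t·E[r] = 0.230963, running G = 0.392563
t=4: π = [0.2487, 0.1531, 0.1293, 0.1306, 0.1636, 0.1748], E[r] = 0.4446, γ^t·E[r] = 0.182120, running G = 0.574684
t=5: π = [0.2486, 0.1531, 0.1293, 0.1306, 0.1633, 0.1751], E[r] = 0.4460, γ^t·E[r] = 0.146131, running G = 0.720815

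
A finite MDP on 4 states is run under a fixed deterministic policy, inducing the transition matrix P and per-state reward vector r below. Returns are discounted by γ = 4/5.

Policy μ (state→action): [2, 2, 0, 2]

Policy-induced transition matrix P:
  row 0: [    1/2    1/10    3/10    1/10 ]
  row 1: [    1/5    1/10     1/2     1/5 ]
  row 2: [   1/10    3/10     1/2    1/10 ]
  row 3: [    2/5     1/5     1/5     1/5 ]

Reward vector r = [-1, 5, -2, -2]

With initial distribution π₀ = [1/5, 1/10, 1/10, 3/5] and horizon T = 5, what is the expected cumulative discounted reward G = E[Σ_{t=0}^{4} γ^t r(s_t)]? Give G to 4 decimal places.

G = -2.0572

t=0: π = [0.2000, 0.1000, 0.1000, 0.6000], E[r] = -1.1000, γ^t·E[r] = -1.100000, running G = -1.100000
t=1: π = [0.3700, 0.1800, 0.2800, 0.1700], E[r] = -0.3700, γ^t·E[r] = -0.296000, running G = -1.396000
t=2: π = [0.3170, 0.1730, 0.3750, 0.1350], E[r] = -0.4720, γ^t·E[r] = -0.302080, running G = -1.698080
t=3: π = [0.2846, 0.1885, 0.3961, 0.1308], E[r] = -0.3959, γ^t·E[r] = -0.202701, running G = -1.900781
t=4: π = [0.2719, 0.1923, 0.4038, 0.1319], E[r] = -0.3820, γ^t·E[r] = -0.156455, running G = -2.057236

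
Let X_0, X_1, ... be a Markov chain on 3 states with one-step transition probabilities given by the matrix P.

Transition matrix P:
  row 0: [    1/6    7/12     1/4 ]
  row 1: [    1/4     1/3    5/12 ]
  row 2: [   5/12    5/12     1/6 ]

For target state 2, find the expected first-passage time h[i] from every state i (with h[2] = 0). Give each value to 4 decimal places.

First-step conditioning: h[2] = 0; for i ≠ 2, h[i] = 1 + Σ_k P[i][k]·h[k].
  h[0] = 1 + 1/6·h[0] + 7/12·h[1]
  h[1] = 1 + 1/4·h[0] + 1/3·h[1]
Solving the 2×2 linear system over states ≠ 2 gives exactly h = [180/59, 156/59, 0] (h[2] = 0 is the target).

h = [3.0508, 2.6441, 0.0000]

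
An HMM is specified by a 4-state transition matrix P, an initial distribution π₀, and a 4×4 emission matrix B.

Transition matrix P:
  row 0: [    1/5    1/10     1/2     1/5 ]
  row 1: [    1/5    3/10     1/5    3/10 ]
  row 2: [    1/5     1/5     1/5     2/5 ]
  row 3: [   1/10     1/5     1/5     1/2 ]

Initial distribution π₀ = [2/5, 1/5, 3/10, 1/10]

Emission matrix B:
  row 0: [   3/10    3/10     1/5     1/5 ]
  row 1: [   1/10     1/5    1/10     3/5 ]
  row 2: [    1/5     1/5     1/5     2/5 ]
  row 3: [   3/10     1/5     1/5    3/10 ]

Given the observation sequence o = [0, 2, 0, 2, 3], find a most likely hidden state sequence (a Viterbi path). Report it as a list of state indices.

t=0: δ = [1.200e-01, 2.000e-02, 6.000e-02, 3.000e-02]  (obs o_0=0)
t=1: δ = [4.800e-03, 1.200e-03, 1.200e-02, 4.800e-03]  ψ = [0, 0, 0, 0]  (obs o_1=2)
t=2: δ = [7.200e-04, 2.400e-04, 4.800e-04, 1.440e-03]  ψ = [2, 2, 0, 2]  (obs o_2=0)
t=3: δ = [2.880e-05, 2.880e-05, 7.200e-05, 1.440e-04]  ψ = [0, 3, 0, 3]  (obs o_3=2)
t=4: δ = [2.880e-06, 1.728e-05, 1.152e-05, 2.160e-05]  ψ = [2, 3, 3, 3]  (obs o_4=3)
backtrack: best end state = 3; path = [0, 2, 3, 3, 3]

path = [0, 2, 3, 3, 3]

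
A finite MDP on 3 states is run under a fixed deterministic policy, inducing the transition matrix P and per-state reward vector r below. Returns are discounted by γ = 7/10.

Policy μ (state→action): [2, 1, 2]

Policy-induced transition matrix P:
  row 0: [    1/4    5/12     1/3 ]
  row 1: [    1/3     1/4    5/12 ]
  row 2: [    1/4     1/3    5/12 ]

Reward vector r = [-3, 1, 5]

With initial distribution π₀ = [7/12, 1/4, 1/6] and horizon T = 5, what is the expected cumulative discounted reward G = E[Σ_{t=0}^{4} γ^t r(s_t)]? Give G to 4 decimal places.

t=0: π = [0.5833, 0.2500, 0.1667], E[r] = -0.6667, γ^t·E[r] = -0.666667, running G = -0.666667
t=1: π = [0.2708, 0.3611, 0.3681], E[r] = 1.3889, γ^t·E[r] = 0.972222, running G = 0.305556
t=2: π = [0.2801, 0.3258, 0.3941], E[r] = 1.4560, γ^t·E[r] = 0.713449, running G = 1.019005
t=3: π = [0.2772, 0.3295, 0.3933], E[r] = 1.4647, γ^t·E[r] = 0.502392, running G = 1.521396
t=4: π = [0.2775, 0.3290, 0.3936], E[r] = 1.4644, γ^t·E[r] = 0.351612, running G = 1.873009

G = 1.8730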